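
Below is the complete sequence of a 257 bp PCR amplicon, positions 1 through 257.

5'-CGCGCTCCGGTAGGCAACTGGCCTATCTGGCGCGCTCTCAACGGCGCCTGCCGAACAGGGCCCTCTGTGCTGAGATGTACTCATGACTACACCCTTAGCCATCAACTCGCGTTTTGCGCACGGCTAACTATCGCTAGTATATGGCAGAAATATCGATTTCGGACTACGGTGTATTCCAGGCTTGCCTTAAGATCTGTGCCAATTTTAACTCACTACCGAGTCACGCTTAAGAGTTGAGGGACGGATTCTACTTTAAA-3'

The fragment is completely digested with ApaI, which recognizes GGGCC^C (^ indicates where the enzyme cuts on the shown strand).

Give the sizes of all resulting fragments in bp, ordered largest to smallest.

195, 62 bp

The ApaI site (GGGCCC) starts at position 58.
ApaI cuts after base 5 of each site (before the last base), so after position 62.
Linear molecule, 1 cut → 2 fragments:
  1–62 → 62 bp
  63–257 → 195 bp
Sorted largest to smallest: 195, 62 bp.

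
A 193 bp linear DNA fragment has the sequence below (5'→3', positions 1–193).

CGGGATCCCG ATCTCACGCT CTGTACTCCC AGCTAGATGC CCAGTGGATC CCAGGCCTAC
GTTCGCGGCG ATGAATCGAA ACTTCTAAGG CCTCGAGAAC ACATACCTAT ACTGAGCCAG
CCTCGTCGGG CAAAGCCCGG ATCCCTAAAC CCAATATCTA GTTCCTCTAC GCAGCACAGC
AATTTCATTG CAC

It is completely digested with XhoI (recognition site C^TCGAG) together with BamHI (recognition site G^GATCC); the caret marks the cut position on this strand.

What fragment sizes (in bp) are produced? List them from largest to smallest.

54, 47, 46, 43, 3 bp

The XhoI site (CTCGAG) starts at position 92.
XhoI cuts after the first base of each site, so after position 92.
BamHI sites (GGATCC) start at positions 3, 46, 139.
BamHI cuts after the first base of each site, so after positions 3, 46, 139.
Combined cut positions: 3, 46, 92, 139.
Linear molecule, 4 cuts → 5 fragments:
  1–3 → 3 bp
  4–46 → 43 bp
  47–92 → 46 bp
  93–139 → 47 bp
  140–193 → 54 bp
Sorted largest to smallest: 54, 47, 46, 43, 3 bp.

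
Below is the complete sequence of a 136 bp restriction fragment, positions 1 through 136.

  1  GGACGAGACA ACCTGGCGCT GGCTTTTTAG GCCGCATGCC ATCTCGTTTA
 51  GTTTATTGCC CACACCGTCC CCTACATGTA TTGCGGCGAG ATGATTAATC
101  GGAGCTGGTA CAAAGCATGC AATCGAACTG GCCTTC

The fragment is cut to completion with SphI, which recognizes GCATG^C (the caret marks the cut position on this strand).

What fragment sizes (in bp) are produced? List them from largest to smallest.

SphI sites (GCATGC) start at positions 34, 115.
SphI cuts after base 5 of each site (before the last base), so after positions 38, 119.
Linear molecule, 2 cuts → 3 fragments:
  1–38 → 38 bp
  39–119 → 81 bp
  120–136 → 17 bp
Sorted largest to smallest: 81, 38, 17 bp.

81, 38, 17 bp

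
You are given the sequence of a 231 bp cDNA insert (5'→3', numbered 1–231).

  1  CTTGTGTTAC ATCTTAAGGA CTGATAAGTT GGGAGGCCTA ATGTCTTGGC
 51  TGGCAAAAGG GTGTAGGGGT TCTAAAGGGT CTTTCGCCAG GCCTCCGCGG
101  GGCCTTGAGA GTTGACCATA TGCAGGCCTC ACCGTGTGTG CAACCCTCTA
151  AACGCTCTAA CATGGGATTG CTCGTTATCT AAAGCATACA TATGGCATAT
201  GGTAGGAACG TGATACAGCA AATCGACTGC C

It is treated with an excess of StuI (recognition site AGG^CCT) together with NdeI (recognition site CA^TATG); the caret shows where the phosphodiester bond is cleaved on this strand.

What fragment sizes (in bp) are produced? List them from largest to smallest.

64, 55, 36, 34, 27, 8, 7 bp

StuI sites (AGGCCT) start at positions 34, 89, 124.
StuI cuts after base 3 of each site, so after positions 36, 91, 126.
NdeI sites (CATATG) start at positions 117, 189, 196.
NdeI cuts after base 2 of each site, so after positions 118, 190, 197.
Combined cut positions: 36, 91, 118, 126, 190, 197.
Linear molecule, 6 cuts → 7 fragments:
  1–36 → 36 bp
  37–91 → 55 bp
  92–118 → 27 bp
  119–126 → 8 bp
  127–190 → 64 bp
  191–197 → 7 bp
  198–231 → 34 bp
Sorted largest to smallest: 64, 55, 36, 34, 27, 8, 7 bp.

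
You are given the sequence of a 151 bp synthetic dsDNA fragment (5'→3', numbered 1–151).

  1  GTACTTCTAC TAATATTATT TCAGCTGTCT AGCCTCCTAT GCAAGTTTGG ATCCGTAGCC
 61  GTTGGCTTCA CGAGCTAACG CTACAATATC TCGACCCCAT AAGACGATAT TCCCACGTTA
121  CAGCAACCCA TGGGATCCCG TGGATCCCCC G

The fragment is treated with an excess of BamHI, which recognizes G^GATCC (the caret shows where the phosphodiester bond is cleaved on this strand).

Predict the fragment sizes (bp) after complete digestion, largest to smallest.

84, 49, 9, 9 bp

BamHI sites (GGATCC) start at positions 49, 133, 142.
BamHI cuts after the first base of each site, so after positions 49, 133, 142.
Linear molecule, 3 cuts → 4 fragments:
  1–49 → 49 bp
  50–133 → 84 bp
  134–142 → 9 bp
  143–151 → 9 bp
Sorted largest to smallest: 84, 49, 9, 9 bp.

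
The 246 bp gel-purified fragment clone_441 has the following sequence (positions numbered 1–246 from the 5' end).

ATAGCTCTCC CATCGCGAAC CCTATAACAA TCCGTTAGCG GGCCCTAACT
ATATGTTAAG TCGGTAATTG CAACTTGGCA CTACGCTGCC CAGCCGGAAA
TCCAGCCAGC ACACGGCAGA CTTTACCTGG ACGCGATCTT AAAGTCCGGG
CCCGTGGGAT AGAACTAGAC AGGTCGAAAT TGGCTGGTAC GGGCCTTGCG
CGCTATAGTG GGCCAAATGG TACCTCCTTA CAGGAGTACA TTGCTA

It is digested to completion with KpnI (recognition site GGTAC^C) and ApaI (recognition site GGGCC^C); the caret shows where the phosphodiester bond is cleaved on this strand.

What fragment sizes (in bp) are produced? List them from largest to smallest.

108, 71, 44, 23 bp

The KpnI site (GGTACC) starts at position 219.
KpnI cuts after base 5 of each site (before the last base), so after position 223.
ApaI sites (GGGCCC) start at positions 40, 148.
ApaI cuts after base 5 of each site (before the last base), so after positions 44, 152.
Combined cut positions: 44, 152, 223.
Linear molecule, 3 cuts → 4 fragments:
  1–44 → 44 bp
  45–152 → 108 bp
  153–223 → 71 bp
  224–246 → 23 bp
Sorted largest to smallest: 108, 71, 44, 23 bp.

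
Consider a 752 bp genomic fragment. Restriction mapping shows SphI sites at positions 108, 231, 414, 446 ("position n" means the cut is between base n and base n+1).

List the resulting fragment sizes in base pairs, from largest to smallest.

Linear molecule, 4 cuts → 5 fragments:
  108 − 0 = 108 bp
  231 − 108 = 123 bp
  414 − 231 = 183 bp
  446 − 414 = 32 bp
  752 − 446 = 306 bp
Sorted largest to smallest: 306, 183, 123, 108, 32 bp.

306, 183, 123, 108, 32 bp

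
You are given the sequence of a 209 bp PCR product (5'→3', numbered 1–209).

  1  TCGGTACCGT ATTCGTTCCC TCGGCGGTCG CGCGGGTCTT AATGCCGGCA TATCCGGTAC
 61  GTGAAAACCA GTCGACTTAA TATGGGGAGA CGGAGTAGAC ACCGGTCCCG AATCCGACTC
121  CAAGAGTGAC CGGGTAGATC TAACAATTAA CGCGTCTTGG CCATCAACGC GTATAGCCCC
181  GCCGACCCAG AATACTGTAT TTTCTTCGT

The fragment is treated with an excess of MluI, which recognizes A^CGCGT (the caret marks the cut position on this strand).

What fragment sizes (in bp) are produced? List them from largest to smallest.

MluI sites (ACGCGT) start at positions 150, 167.
MluI cuts after the first base of each site, so after positions 150, 167.
Linear molecule, 2 cuts → 3 fragments:
  1–150 → 150 bp
  151–167 → 17 bp
  168–209 → 42 bp
Sorted largest to smallest: 150, 42, 17 bp.

150, 42, 17 bp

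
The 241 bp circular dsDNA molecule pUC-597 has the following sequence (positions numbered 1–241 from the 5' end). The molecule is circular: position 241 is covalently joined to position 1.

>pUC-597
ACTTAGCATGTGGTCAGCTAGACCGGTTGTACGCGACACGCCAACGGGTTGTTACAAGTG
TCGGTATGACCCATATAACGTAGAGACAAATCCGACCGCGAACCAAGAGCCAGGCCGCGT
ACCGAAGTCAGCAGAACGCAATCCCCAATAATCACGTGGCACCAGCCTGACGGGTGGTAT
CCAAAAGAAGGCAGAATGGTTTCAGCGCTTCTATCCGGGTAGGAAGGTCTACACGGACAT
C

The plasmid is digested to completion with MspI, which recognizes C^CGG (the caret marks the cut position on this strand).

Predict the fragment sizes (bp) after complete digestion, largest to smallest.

192, 49 bp

MspI sites (CCGG) start at positions 23, 215.
MspI cuts after the first base of each site, so after positions 23, 215.
Circular molecule, 2 cuts → 2 fragments:
  24–215 → 192 bp
  216–241 then 1–23 → 26 + 23 = 49 bp
Sorted largest to smallest: 192, 49 bp.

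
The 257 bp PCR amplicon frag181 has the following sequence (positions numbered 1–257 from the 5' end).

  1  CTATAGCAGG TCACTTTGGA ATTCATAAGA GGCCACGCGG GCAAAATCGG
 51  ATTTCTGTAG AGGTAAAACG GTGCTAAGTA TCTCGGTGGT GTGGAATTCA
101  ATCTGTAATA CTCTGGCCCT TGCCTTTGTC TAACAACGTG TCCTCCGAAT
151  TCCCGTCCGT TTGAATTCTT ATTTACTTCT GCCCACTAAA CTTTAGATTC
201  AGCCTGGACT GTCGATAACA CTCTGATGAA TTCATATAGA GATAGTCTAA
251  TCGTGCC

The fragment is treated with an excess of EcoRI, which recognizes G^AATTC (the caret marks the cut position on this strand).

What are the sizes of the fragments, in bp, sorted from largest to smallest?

EcoRI sites (GAATTC) start at positions 19, 94, 147, 163, 228.
EcoRI cuts after the first base of each site, so after positions 19, 94, 147, 163, 228.
Linear molecule, 5 cuts → 6 fragments:
  1–19 → 19 bp
  20–94 → 75 bp
  95–147 → 53 bp
  148–163 → 16 bp
  164–228 → 65 bp
  229–257 → 29 bp
Sorted largest to smallest: 75, 65, 53, 29, 19, 16 bp.

75, 65, 53, 29, 19, 16 bp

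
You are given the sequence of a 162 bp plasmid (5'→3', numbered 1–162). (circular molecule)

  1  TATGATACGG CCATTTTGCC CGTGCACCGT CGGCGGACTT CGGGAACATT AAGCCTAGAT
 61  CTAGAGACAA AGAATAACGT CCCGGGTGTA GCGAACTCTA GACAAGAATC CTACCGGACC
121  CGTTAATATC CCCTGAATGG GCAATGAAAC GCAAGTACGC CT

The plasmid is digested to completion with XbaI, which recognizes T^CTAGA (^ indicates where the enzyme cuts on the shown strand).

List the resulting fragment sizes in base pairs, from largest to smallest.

XbaI sites (TCTAGA) start at positions 60, 97.
XbaI cuts after the first base of each site, so after positions 60, 97.
Circular molecule, 2 cuts → 2 fragments:
  61–97 → 37 bp
  98–162 then 1–60 → 65 + 60 = 125 bp
Sorted largest to smallest: 125, 37 bp.

125, 37 bp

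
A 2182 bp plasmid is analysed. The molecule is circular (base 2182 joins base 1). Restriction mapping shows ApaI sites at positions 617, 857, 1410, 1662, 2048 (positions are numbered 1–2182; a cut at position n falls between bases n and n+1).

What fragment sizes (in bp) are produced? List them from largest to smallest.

751, 553, 386, 252, 240 bp

Circular molecule, 5 cuts → 5 fragments:
  857 − 617 = 240 bp
  1410 − 857 = 553 bp
  1662 − 1410 = 252 bp
  2048 − 1662 = 386 bp
  wrap: 2182 − 2048 + 617 = 751 bp
Sorted largest to smallest: 751, 553, 386, 252, 240 bp.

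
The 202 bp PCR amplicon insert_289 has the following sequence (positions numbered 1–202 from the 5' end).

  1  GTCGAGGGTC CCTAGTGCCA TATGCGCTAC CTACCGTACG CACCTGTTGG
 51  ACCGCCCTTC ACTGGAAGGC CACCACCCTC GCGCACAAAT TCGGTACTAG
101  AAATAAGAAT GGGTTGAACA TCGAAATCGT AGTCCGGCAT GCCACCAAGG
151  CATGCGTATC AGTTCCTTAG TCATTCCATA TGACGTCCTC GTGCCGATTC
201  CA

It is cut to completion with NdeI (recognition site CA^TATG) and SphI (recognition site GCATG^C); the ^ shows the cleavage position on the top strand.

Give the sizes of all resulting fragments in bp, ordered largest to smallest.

121, 24, 24, 20, 13 bp

NdeI sites (CATATG) start at positions 19, 177.
NdeI cuts after base 2 of each site, so after positions 20, 178.
SphI sites (GCATGC) start at positions 137, 150.
SphI cuts after base 5 of each site (before the last base), so after positions 141, 154.
Combined cut positions: 20, 141, 154, 178.
Linear molecule, 4 cuts → 5 fragments:
  1–20 → 20 bp
  21–141 → 121 bp
  142–154 → 13 bp
  155–178 → 24 bp
  179–202 → 24 bp
Sorted largest to smallest: 121, 24, 24, 20, 13 bp.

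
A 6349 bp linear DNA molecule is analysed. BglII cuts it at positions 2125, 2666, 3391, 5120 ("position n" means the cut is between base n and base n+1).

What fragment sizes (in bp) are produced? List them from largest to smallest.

Linear molecule, 4 cuts → 5 fragments:
  2125 − 0 = 2125 bp
  2666 − 2125 = 541 bp
  3391 − 2666 = 725 bp
  5120 − 3391 = 1729 bp
  6349 − 5120 = 1229 bp
Sorted largest to smallest: 2125, 1729, 1229, 725, 541 bp.

2125, 1729, 1229, 725, 541 bp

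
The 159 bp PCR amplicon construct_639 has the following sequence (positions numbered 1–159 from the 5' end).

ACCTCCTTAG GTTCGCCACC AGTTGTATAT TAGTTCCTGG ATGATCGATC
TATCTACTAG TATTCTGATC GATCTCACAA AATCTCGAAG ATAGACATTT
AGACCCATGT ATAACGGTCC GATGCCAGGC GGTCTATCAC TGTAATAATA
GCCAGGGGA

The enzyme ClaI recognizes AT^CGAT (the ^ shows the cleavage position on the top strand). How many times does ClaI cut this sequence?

ATCGAT occurs starting at positions 44, 68.
ClaI cuts at 2 sites.

2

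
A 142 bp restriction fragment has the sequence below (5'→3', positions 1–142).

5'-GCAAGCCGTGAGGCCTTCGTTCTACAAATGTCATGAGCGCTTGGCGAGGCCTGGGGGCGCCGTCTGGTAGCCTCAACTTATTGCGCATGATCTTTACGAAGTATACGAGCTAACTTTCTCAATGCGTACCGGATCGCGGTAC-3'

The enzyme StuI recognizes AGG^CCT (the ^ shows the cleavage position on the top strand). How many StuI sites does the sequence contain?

2

AGGCCT occurs starting at positions 11, 47.
StuI cuts at 2 sites.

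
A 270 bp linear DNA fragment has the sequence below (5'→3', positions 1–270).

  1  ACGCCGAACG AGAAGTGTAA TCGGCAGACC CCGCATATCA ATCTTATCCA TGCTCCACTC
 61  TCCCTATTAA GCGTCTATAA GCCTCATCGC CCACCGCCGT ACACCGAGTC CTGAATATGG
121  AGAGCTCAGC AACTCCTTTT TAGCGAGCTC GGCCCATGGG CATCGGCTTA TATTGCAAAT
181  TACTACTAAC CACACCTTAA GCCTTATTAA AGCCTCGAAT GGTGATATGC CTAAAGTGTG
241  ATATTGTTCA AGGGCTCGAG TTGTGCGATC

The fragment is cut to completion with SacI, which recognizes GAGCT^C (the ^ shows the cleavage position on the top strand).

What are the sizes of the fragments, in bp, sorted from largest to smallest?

SacI sites (GAGCTC) start at positions 122, 145.
SacI cuts after base 5 of each site (before the last base), so after positions 126, 149.
Linear molecule, 2 cuts → 3 fragments:
  1–126 → 126 bp
  127–149 → 23 bp
  150–270 → 121 bp
Sorted largest to smallest: 126, 121, 23 bp.

126, 121, 23 bp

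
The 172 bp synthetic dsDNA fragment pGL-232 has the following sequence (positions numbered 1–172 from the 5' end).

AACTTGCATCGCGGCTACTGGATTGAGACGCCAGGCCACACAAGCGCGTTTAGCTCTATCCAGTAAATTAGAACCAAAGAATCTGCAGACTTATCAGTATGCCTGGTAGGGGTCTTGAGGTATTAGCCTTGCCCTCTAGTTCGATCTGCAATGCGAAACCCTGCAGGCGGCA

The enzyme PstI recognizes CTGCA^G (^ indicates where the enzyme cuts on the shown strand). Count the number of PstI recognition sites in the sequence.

2

CTGCAG occurs starting at positions 83, 161.
PstI cuts at 2 sites.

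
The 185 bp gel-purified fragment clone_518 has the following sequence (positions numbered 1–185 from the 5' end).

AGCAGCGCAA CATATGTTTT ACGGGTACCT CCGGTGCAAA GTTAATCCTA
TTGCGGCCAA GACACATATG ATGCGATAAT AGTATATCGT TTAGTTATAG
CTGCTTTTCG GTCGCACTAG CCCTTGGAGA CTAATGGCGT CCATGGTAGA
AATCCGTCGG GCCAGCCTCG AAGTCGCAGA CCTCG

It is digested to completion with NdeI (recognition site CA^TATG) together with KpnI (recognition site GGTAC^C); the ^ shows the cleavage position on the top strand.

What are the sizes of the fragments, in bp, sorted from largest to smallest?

NdeI sites (CATATG) start at positions 11, 65.
NdeI cuts after base 2 of each site, so after positions 12, 66.
The KpnI site (GGTACC) starts at position 24.
KpnI cuts after base 5 of each site (before the last base), so after position 28.
Combined cut positions: 12, 28, 66.
Linear molecule, 3 cuts → 4 fragments:
  1–12 → 12 bp
  13–28 → 16 bp
  29–66 → 38 bp
  67–185 → 119 bp
Sorted largest to smallest: 119, 38, 16, 12 bp.

119, 38, 16, 12 bp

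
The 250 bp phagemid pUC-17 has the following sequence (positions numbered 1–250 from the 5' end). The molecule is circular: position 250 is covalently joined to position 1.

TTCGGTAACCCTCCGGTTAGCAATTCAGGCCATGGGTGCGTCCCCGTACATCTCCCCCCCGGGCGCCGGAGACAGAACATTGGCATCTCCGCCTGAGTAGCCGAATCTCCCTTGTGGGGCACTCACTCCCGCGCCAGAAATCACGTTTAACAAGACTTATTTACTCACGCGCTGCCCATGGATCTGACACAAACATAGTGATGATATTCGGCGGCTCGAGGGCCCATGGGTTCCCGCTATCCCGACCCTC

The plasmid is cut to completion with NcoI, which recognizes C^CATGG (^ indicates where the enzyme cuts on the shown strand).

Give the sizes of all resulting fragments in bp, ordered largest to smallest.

146, 56, 48 bp

NcoI sites (CCATGG) start at positions 30, 176, 224.
NcoI cuts after the first base of each site, so after positions 30, 176, 224.
Circular molecule, 3 cuts → 3 fragments:
  31–176 → 146 bp
  177–224 → 48 bp
  225–250 then 1–30 → 26 + 30 = 56 bp
Sorted largest to smallest: 146, 56, 48 bp.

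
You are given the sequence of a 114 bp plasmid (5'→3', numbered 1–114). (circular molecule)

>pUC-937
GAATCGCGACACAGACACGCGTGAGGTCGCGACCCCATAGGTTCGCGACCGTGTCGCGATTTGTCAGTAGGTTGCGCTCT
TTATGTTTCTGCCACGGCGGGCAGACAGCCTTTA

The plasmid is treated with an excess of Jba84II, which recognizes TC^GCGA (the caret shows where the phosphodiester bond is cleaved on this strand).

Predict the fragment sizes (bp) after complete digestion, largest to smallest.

Jba84II sites (TCGCGA) start at positions 4, 27, 43, 54.
Jba84II cuts after base 2 of each site, so after positions 5, 28, 44, 55.
Circular molecule, 4 cuts → 4 fragments:
  6–28 → 23 bp
  29–44 → 16 bp
  45–55 → 11 bp
  56–114 then 1–5 → 59 + 5 = 64 bp
Sorted largest to smallest: 64, 23, 16, 11 bp.

64, 23, 16, 11 bp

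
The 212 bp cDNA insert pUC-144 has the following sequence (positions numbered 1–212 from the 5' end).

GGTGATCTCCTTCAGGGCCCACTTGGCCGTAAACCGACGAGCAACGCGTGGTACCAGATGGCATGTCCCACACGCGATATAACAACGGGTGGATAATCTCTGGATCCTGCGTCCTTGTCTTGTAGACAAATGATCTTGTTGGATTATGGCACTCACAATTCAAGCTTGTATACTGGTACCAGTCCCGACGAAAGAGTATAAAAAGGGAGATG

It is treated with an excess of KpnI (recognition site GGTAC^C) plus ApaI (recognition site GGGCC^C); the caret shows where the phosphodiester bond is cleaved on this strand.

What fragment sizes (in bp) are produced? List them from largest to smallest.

KpnI sites (GGTACC) start at positions 50, 175.
KpnI cuts after base 5 of each site (before the last base), so after positions 54, 179.
The ApaI site (GGGCCC) starts at position 15.
ApaI cuts after base 5 of each site (before the last base), so after position 19.
Combined cut positions: 19, 54, 179.
Linear molecule, 3 cuts → 4 fragments:
  1–19 → 19 bp
  20–54 → 35 bp
  55–179 → 125 bp
  180–212 → 33 bp
Sorted largest to smallest: 125, 35, 33, 19 bp.

125, 35, 33, 19 bp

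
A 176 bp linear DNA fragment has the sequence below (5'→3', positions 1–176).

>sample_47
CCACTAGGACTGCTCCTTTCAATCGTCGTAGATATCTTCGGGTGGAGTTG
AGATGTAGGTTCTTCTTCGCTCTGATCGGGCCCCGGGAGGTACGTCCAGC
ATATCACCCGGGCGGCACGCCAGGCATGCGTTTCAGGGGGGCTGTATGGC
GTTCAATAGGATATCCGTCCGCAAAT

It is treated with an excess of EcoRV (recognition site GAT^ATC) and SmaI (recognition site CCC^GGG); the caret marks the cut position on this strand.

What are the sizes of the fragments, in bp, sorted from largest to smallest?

53, 51, 33, 25, 14 bp

EcoRV sites (GATATC) start at positions 31, 160.
EcoRV cuts after base 3 of each site, so after positions 33, 162.
SmaI sites (CCCGGG) start at positions 82, 107.
SmaI cuts after base 3 of each site, so after positions 84, 109.
Combined cut positions: 33, 84, 109, 162.
Linear molecule, 4 cuts → 5 fragments:
  1–33 → 33 bp
  34–84 → 51 bp
  85–109 → 25 bp
  110–162 → 53 bp
  163–176 → 14 bp
Sorted largest to smallest: 53, 51, 33, 25, 14 bp.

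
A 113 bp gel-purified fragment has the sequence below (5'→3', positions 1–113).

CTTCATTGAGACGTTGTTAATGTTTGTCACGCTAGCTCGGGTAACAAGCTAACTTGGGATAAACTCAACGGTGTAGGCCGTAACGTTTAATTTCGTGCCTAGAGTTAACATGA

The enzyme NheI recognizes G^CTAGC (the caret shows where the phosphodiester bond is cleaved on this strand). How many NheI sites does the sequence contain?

GCTAGC occurs starting at position 31.
NheI cuts at 1 site.

1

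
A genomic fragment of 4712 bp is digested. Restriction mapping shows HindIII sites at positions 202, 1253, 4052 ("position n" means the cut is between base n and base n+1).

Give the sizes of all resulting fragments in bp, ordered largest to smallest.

Linear molecule, 3 cuts → 4 fragments:
  202 − 0 = 202 bp
  1253 − 202 = 1051 bp
  4052 − 1253 = 2799 bp
  4712 − 4052 = 660 bp
Sorted largest to smallest: 2799, 1051, 660, 202 bp.

2799, 1051, 660, 202 bp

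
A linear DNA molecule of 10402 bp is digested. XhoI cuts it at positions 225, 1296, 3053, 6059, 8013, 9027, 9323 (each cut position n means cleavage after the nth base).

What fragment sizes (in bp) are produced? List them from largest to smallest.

3006, 1954, 1757, 1079, 1071, 1014, 296, 225 bp

Linear molecule, 7 cuts → 8 fragments:
  225 − 0 = 225 bp
  1296 − 225 = 1071 bp
  3053 − 1296 = 1757 bp
  6059 − 3053 = 3006 bp
  8013 − 6059 = 1954 bp
  9027 − 8013 = 1014 bp
  9323 − 9027 = 296 bp
  10402 − 9323 = 1079 bp
Sorted largest to smallest: 3006, 1954, 1757, 1079, 1071, 1014, 296, 225 bp.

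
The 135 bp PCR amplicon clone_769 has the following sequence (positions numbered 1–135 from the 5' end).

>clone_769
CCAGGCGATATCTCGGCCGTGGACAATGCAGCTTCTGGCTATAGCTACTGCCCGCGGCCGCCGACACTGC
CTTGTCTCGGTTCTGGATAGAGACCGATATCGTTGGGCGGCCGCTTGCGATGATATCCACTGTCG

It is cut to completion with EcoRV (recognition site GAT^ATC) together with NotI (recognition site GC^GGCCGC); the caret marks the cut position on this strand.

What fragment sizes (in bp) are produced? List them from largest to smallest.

46, 43, 16, 11, 10, 9 bp

EcoRV sites (GATATC) start at positions 7, 96, 122.
EcoRV cuts after base 3 of each site, so after positions 9, 98, 124.
NotI sites (GCGGCCGC) start at positions 54, 107.
NotI cuts after base 2 of each site, so after positions 55, 108.
Combined cut positions: 9, 55, 98, 108, 124.
Linear molecule, 5 cuts → 6 fragments:
  1–9 → 9 bp
  10–55 → 46 bp
  56–98 → 43 bp
  99–108 → 10 bp
  109–124 → 16 bp
  125–135 → 11 bp
Sorted largest to smallest: 46, 43, 16, 11, 10, 9 bp.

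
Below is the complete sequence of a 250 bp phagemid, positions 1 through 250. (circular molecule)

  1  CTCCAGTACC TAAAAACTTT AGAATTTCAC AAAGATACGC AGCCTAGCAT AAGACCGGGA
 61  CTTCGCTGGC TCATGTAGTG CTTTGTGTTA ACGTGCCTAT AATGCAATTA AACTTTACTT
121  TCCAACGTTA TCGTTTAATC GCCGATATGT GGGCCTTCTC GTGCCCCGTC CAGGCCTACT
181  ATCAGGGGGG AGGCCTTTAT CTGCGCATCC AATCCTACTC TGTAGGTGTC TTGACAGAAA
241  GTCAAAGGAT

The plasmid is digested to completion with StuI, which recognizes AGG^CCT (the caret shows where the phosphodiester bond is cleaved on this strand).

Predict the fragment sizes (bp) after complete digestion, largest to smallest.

StuI sites (AGGCCT) start at positions 172, 191.
StuI cuts after base 3 of each site, so after positions 174, 193.
Circular molecule, 2 cuts → 2 fragments:
  175–193 → 19 bp
  194–250 then 1–174 → 57 + 174 = 231 bp
Sorted largest to smallest: 231, 19 bp.

231, 19 bp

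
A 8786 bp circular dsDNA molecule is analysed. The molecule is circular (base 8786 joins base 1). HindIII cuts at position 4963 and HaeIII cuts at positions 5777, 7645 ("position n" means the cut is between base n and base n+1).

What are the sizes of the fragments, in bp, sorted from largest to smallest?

Combined cut positions (sorted): 4963, 5777, 7645.
Circular molecule, 3 cuts → 3 fragments:
  5777 − 4963 = 814 bp
  7645 − 5777 = 1868 bp
  wrap: 8786 − 7645 + 4963 = 6104 bp
Sorted largest to smallest: 6104, 1868, 814 bp.

6104, 1868, 814 bp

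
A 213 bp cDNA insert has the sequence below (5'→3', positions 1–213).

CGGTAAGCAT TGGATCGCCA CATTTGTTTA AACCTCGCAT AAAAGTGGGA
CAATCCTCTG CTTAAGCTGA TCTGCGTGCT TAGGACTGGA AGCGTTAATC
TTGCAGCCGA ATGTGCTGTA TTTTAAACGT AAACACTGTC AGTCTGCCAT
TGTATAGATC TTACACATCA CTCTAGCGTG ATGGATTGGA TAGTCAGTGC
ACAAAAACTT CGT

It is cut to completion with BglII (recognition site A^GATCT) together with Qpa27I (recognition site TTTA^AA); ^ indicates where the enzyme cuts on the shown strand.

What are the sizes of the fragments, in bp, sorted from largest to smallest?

The BglII site (AGATCT) starts at position 156.
BglII cuts after the first base of each site, so after position 156.
Qpa27I sites (TTTAAA) start at positions 27, 122.
Qpa27I cuts after base 4 of each site, so after positions 30, 125.
Combined cut positions: 30, 125, 156.
Linear molecule, 3 cuts → 4 fragments:
  1–30 → 30 bp
  31–125 → 95 bp
  126–156 → 31 bp
  157–213 → 57 bp
Sorted largest to smallest: 95, 57, 31, 30 bp.

95, 57, 31, 30 bp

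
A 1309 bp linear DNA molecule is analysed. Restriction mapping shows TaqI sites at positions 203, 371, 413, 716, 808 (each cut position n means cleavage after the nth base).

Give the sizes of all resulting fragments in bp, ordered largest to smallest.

Linear molecule, 5 cuts → 6 fragments:
  203 − 0 = 203 bp
  371 − 203 = 168 bp
  413 − 371 = 42 bp
  716 − 413 = 303 bp
  808 − 716 = 92 bp
  1309 − 808 = 501 bp
Sorted largest to smallest: 501, 303, 203, 168, 92, 42 bp.

501, 303, 203, 168, 92, 42 bp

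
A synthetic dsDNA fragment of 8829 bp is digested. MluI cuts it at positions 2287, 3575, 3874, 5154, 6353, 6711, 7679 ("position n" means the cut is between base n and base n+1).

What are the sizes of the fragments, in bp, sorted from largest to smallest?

Linear molecule, 7 cuts → 8 fragments:
  2287 − 0 = 2287 bp
  3575 − 2287 = 1288 bp
  3874 − 3575 = 299 bp
  5154 − 3874 = 1280 bp
  6353 − 5154 = 1199 bp
  6711 − 6353 = 358 bp
  7679 − 6711 = 968 bp
  8829 − 7679 = 1150 bp
Sorted largest to smallest: 2287, 1288, 1280, 1199, 1150, 968, 358, 299 bp.

2287, 1288, 1280, 1199, 1150, 968, 358, 299 bp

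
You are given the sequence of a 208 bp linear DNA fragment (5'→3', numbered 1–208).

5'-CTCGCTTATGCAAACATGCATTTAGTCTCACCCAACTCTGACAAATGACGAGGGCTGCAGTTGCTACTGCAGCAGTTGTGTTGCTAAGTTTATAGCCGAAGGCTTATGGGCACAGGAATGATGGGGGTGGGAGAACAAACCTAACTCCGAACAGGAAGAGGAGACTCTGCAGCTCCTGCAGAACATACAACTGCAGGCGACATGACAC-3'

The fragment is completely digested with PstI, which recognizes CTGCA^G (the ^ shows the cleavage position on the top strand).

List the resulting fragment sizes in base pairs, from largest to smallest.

PstI sites (CTGCAG) start at positions 55, 67, 167, 176, 191.
PstI cuts after base 5 of each site (before the last base), so after positions 59, 71, 171, 180, 195.
Linear molecule, 5 cuts → 6 fragments:
  1–59 → 59 bp
  60–71 → 12 bp
  72–171 → 100 bp
  172–180 → 9 bp
  181–195 → 15 bp
  196–208 → 13 bp
Sorted largest to smallest: 100, 59, 15, 13, 12, 9 bp.

100, 59, 15, 13, 12, 9 bp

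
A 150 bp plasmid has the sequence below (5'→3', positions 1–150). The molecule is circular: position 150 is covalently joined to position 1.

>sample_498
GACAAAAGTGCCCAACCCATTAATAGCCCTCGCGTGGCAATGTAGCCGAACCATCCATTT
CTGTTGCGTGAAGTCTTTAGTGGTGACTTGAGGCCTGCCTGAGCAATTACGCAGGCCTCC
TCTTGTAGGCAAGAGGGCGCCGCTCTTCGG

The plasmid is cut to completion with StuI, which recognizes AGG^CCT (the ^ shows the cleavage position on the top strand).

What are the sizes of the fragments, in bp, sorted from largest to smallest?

128, 22 bp

StuI sites (AGGCCT) start at positions 91, 113.
StuI cuts after base 3 of each site, so after positions 93, 115.
Circular molecule, 2 cuts → 2 fragments:
  94–115 → 22 bp
  116–150 then 1–93 → 35 + 93 = 128 bp
Sorted largest to smallest: 128, 22 bp.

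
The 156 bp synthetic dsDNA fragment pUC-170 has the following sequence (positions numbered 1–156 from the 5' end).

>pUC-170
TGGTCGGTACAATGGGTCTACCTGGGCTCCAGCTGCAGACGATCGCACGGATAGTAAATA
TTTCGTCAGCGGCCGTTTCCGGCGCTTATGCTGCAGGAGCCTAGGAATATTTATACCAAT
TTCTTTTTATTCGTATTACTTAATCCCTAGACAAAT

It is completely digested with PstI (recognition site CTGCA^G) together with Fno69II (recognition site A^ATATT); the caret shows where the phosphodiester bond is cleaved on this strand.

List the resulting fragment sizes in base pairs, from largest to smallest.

PstI sites (CTGCAG) start at positions 33, 91.
PstI cuts after base 5 of each site (before the last base), so after positions 37, 95.
Fno69II sites (AATATT) start at positions 57, 106.
Fno69II cuts after the first base of each site, so after positions 57, 106.
Combined cut positions: 37, 57, 95, 106.
Linear molecule, 4 cuts → 5 fragments:
  1–37 → 37 bp
  38–57 → 20 bp
  58–95 → 38 bp
  96–106 → 11 bp
  107–156 → 50 bp
Sorted largest to smallest: 50, 38, 37, 20, 11 bp.

50, 38, 37, 20, 11 bp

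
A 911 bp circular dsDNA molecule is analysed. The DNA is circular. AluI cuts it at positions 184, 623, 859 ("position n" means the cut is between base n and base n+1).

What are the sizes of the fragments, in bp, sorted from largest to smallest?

439, 236, 236 bp

Circular molecule, 3 cuts → 3 fragments:
  623 − 184 = 439 bp
  859 − 623 = 236 bp
  wrap: 911 − 859 + 184 = 236 bp
Sorted largest to smallest: 439, 236, 236 bp.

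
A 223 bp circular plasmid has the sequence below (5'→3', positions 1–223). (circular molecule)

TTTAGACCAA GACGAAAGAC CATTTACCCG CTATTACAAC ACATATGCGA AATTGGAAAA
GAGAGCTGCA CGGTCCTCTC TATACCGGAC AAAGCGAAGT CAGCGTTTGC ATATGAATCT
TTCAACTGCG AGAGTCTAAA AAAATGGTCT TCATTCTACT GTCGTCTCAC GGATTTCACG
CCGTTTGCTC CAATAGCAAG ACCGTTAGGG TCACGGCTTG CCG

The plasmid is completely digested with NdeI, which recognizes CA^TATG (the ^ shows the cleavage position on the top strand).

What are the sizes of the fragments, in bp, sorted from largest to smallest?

155, 68 bp

NdeI sites (CATATG) start at positions 42, 110.
NdeI cuts after base 2 of each site, so after positions 43, 111.
Circular molecule, 2 cuts → 2 fragments:
  44–111 → 68 bp
  112–223 then 1–43 → 112 + 43 = 155 bp
Sorted largest to smallest: 155, 68 bp.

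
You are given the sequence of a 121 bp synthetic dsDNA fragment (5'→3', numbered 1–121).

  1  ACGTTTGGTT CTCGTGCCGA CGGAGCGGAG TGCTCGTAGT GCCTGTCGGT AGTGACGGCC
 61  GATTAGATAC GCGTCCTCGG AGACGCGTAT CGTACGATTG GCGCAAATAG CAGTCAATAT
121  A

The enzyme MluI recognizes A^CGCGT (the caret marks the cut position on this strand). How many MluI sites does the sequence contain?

ACGCGT occurs starting at positions 69, 83.
MluI cuts at 2 sites.

2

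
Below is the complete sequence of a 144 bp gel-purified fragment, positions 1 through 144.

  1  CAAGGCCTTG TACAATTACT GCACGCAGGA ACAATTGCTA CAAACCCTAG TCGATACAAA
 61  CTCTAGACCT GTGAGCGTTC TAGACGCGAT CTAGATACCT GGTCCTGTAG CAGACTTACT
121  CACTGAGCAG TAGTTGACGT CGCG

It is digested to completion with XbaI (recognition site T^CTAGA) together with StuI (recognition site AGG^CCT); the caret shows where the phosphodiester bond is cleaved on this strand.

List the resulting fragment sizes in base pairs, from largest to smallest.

XbaI sites (TCTAGA) start at positions 62, 79, 90.
XbaI cuts after the first base of each site, so after positions 62, 79, 90.
The StuI site (AGGCCT) starts at position 3.
StuI cuts after base 3 of each site, so after position 5.
Combined cut positions: 5, 62, 79, 90.
Linear molecule, 4 cuts → 5 fragments:
  1–5 → 5 bp
  6–62 → 57 bp
  63–79 → 17 bp
  80–90 → 11 bp
  91–144 → 54 bp
Sorted largest to smallest: 57, 54, 17, 11, 5 bp.

57, 54, 17, 11, 5 bp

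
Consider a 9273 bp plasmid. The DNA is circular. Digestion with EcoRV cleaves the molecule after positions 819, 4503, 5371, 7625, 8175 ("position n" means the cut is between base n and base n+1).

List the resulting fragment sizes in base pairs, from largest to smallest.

3684, 2254, 1917, 868, 550 bp

Circular molecule, 5 cuts → 5 fragments:
  4503 − 819 = 3684 bp
  5371 − 4503 = 868 bp
  7625 − 5371 = 2254 bp
  8175 − 7625 = 550 bp
  wrap: 9273 − 8175 + 819 = 1917 bp
Sorted largest to smallest: 3684, 2254, 1917, 868, 550 bp.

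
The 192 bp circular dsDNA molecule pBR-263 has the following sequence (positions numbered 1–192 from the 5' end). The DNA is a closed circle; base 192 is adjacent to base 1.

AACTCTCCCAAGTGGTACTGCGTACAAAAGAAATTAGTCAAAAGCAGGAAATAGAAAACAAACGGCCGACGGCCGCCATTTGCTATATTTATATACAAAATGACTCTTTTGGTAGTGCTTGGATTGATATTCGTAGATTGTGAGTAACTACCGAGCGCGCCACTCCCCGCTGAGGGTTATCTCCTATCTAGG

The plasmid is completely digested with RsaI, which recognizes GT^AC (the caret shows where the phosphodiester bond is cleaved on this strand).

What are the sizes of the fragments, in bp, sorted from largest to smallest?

185, 7 bp

RsaI sites (GTAC) start at positions 15, 22.
RsaI cuts after base 2 of each site, so after positions 16, 23.
Circular molecule, 2 cuts → 2 fragments:
  17–23 → 7 bp
  24–192 then 1–16 → 169 + 16 = 185 bp
Sorted largest to smallest: 185, 7 bp.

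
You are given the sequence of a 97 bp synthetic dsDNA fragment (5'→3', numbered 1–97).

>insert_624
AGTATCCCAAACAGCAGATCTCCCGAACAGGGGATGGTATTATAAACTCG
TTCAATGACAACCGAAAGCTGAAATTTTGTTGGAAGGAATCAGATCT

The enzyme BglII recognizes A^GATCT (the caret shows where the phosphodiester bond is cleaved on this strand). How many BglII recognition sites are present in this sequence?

AGATCT occurs starting at positions 16, 92.
BglII cuts at 2 sites.

2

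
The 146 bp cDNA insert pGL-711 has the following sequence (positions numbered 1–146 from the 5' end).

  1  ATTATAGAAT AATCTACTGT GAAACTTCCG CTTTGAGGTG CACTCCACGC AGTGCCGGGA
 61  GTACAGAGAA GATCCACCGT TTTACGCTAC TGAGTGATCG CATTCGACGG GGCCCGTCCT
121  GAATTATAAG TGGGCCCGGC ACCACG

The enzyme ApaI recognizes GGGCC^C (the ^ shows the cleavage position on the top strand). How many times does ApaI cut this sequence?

GGGCCC occurs starting at positions 110, 132.
ApaI cuts at 2 sites.

2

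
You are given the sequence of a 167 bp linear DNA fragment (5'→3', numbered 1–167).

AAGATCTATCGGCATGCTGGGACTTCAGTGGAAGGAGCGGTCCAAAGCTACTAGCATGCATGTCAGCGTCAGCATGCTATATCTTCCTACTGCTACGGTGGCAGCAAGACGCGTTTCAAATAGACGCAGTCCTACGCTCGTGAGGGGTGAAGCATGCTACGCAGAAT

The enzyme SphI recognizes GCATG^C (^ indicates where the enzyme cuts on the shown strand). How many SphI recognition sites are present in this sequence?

4

GCATGC occurs starting at positions 12, 54, 72, 152.
SphI cuts at 4 sites.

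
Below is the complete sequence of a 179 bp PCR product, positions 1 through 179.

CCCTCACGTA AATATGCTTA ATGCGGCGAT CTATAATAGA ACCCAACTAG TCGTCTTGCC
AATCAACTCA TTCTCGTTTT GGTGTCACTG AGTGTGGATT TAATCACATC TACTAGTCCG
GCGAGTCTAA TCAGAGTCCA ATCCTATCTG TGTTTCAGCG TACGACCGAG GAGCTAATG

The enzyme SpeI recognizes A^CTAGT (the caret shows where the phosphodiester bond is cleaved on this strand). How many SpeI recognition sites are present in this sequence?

2

ACTAGT occurs starting at positions 46, 112.
SpeI cuts at 2 sites.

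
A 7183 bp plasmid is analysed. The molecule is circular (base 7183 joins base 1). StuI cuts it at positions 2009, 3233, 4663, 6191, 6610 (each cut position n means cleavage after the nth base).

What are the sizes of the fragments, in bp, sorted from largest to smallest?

Circular molecule, 5 cuts → 5 fragments:
  3233 − 2009 = 1224 bp
  4663 − 3233 = 1430 bp
  6191 − 4663 = 1528 bp
  6610 − 6191 = 419 bp
  wrap: 7183 − 6610 + 2009 = 2582 bp
Sorted largest to smallest: 2582, 1528, 1430, 1224, 419 bp.

2582, 1528, 1430, 1224, 419 bp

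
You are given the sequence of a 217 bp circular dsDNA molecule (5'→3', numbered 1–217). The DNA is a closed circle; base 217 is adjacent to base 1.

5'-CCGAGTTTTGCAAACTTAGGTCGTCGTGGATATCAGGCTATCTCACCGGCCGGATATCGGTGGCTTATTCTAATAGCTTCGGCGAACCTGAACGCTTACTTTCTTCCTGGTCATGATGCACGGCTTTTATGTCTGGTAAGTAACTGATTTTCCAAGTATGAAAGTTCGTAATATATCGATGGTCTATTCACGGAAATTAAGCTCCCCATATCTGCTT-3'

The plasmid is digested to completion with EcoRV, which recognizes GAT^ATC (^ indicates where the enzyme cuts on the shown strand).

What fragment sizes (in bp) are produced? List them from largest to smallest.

193, 24 bp

EcoRV sites (GATATC) start at positions 29, 53.
EcoRV cuts after base 3 of each site, so after positions 31, 55.
Circular molecule, 2 cuts → 2 fragments:
  32–55 → 24 bp
  56–217 then 1–31 → 162 + 31 = 193 bp
Sorted largest to smallest: 193, 24 bp.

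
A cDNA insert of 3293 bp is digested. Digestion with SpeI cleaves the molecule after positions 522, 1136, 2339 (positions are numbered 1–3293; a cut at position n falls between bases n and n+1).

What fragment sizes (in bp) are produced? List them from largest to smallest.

1203, 954, 614, 522 bp

Linear molecule, 3 cuts → 4 fragments:
  522 − 0 = 522 bp
  1136 − 522 = 614 bp
  2339 − 1136 = 1203 bp
  3293 − 2339 = 954 bp
Sorted largest to smallest: 1203, 954, 614, 522 bp.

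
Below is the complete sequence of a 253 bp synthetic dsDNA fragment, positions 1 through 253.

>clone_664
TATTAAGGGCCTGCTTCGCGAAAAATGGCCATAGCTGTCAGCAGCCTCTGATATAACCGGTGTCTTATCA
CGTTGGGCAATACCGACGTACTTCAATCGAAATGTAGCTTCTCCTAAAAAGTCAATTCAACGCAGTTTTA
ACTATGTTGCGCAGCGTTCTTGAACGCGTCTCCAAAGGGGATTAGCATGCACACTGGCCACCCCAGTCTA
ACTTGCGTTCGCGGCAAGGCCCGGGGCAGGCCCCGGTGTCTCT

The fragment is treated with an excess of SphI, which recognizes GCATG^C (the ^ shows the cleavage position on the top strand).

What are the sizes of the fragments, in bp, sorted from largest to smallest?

189, 64 bp

The SphI site (GCATGC) starts at position 185.
SphI cuts after base 5 of each site (before the last base), so after position 189.
Linear molecule, 1 cut → 2 fragments:
  1–189 → 189 bp
  190–253 → 64 bp
Sorted largest to smallest: 189, 64 bp.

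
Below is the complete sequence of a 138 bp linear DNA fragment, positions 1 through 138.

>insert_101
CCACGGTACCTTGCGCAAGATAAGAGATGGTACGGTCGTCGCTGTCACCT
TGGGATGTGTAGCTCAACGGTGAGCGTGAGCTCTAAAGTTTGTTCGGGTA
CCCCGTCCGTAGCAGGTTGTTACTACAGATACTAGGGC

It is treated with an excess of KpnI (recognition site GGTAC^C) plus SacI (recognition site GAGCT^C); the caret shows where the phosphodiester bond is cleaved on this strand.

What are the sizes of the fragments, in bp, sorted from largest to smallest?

KpnI sites (GGTACC) start at positions 5, 97.
KpnI cuts after base 5 of each site (before the last base), so after positions 9, 101.
The SacI site (GAGCTC) starts at position 78.
SacI cuts after base 5 of each site (before the last base), so after position 82.
Combined cut positions: 9, 82, 101.
Linear molecule, 3 cuts → 4 fragments:
  1–9 → 9 bp
  10–82 → 73 bp
  83–101 → 19 bp
  102–138 → 37 bp
Sorted largest to smallest: 73, 37, 19, 9 bp.

73, 37, 19, 9 bp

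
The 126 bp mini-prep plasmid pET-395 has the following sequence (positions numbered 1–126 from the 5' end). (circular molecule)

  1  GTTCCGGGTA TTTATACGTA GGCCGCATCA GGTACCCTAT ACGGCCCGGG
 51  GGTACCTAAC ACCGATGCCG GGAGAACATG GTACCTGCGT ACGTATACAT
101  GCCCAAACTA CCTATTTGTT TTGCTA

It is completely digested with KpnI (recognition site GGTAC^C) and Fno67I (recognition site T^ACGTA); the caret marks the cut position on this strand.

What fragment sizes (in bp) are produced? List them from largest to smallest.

51, 29, 20, 20, 6 bp

KpnI sites (GGTACC) start at positions 31, 51, 80.
KpnI cuts after base 5 of each site (before the last base), so after positions 35, 55, 84.
Fno67I sites (TACGTA) start at positions 15, 90.
Fno67I cuts after the first base of each site, so after positions 15, 90.
Combined cut positions: 15, 35, 55, 84, 90.
Circular molecule, 5 cuts → 5 fragments:
  16–35 → 20 bp
  36–55 → 20 bp
  56–84 → 29 bp
  85–90 → 6 bp
  91–126 then 1–15 → 36 + 15 = 51 bp
Sorted largest to smallest: 51, 29, 20, 20, 6 bp.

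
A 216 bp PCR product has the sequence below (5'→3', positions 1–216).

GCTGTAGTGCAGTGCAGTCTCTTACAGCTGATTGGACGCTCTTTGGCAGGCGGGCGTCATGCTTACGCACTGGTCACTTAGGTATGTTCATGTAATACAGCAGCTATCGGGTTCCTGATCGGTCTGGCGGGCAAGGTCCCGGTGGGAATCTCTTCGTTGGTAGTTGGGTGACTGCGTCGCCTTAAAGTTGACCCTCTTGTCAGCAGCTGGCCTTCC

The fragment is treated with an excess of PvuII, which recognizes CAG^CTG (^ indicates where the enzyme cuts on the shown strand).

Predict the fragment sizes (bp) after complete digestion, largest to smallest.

PvuII sites (CAGCTG) start at positions 25, 204.
PvuII cuts after base 3 of each site, so after positions 27, 206.
Linear molecule, 2 cuts → 3 fragments:
  1–27 → 27 bp
  28–206 → 179 bp
  207–216 → 10 bp
Sorted largest to smallest: 179, 27, 10 bp.

179, 27, 10 bp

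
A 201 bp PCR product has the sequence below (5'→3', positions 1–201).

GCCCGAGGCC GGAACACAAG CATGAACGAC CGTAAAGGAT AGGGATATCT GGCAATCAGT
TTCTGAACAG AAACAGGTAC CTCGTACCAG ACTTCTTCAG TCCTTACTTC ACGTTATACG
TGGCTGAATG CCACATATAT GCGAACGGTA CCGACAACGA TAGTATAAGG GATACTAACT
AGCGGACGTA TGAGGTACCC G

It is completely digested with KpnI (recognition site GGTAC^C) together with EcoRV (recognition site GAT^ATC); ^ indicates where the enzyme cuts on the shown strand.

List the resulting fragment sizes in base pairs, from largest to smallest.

71, 47, 46, 34, 3 bp

KpnI sites (GGTACC) start at positions 76, 147, 194.
KpnI cuts after base 5 of each site (before the last base), so after positions 80, 151, 198.
The EcoRV site (GATATC) starts at position 44.
EcoRV cuts after base 3 of each site, so after position 46.
Combined cut positions: 46, 80, 151, 198.
Linear molecule, 4 cuts → 5 fragments:
  1–46 → 46 bp
  47–80 → 34 bp
  81–151 → 71 bp
  152–198 → 47 bp
  199–201 → 3 bp
Sorted largest to smallest: 71, 47, 46, 34, 3 bp.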